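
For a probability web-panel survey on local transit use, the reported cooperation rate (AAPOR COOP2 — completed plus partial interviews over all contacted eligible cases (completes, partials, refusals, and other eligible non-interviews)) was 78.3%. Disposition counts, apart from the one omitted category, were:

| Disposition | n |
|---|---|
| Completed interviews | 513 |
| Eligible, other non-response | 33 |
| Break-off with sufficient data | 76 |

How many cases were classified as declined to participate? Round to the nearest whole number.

Num = 513 + 76 = 589
COOP2 = 589 / D = 0.783
D = 589 / 0.783 = 752.2
Rest of base = 622
declined to participate = 752.2 − 622 ≈ 130

130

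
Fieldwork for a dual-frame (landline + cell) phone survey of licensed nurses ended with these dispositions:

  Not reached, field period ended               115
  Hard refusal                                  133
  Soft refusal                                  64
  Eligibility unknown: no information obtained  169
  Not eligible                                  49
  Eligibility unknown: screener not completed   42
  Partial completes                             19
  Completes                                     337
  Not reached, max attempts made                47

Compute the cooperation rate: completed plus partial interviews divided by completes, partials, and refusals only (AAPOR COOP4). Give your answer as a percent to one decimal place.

Refusals = 133 + 64 = 197
Never reached = 115 + 47 = 162
Undetermined eligibility = 42 + 169 = 211
Top: 337 + 19 = 356
Denom: 337 + 19 + 197 = 553
COOP4 = 356 / 553 = 0.6438

64.4%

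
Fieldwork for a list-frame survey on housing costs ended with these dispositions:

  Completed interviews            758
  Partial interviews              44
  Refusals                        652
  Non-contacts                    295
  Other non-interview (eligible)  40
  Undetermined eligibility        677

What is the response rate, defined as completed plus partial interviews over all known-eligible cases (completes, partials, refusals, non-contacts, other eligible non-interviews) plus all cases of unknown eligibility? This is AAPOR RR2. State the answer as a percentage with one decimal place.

32.5%

Num: 758 + 44 = 802
Denominator: 758 + 44 + 652 + 295 + 40 + 677 = 2466
RR2 = 802 / 2466 = 0.3252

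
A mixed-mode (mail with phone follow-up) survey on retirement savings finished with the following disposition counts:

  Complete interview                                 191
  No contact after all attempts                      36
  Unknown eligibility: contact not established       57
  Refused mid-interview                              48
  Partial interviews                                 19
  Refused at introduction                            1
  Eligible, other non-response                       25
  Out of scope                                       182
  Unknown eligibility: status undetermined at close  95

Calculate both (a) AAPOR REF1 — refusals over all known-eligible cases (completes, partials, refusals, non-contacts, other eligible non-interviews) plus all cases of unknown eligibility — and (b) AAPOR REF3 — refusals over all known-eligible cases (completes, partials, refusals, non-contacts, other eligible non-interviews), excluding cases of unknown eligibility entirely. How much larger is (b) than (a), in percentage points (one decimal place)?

Refused = 1 + 48 = 49
Unknown if eligible = 57 + 95 = 152
Top → 49
Denominator → 191 + 19 + 49 + 36 + 25 + 152 = 472
REF1 = 49 / 472 = 0.1038
Denominator → 191 + 19 + 49 + 36 + 25 = 320
REF3 = 49 / 320 = 0.1531
Difference = 15.31 − 10.38 = 4.93 percentage points

4.9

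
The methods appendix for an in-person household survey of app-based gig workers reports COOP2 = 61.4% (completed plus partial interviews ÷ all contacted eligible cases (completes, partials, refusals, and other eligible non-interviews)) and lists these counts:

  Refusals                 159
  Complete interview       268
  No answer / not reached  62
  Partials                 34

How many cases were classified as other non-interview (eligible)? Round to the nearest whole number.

31

Top = 268 + 34 = 302
COOP2 = 302 / D = 0.614
D = 302 / 0.614 = 491.9
Rest of base = 461
other non-interview (eligible) = 491.9 − 461 ≈ 31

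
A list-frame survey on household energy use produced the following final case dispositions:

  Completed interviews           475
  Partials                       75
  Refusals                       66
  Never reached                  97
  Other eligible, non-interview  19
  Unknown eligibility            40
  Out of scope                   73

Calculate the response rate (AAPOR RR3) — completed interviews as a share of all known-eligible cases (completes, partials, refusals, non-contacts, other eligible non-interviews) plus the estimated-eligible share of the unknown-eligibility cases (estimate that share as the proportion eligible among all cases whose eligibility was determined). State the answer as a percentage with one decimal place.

61.8%

Top → 475
Eligible (known) → 475 + 75 + 66 + 97 + 19 = 732
e = 732 / (732 + 73) = 732 / 805 = 0.9093
Estimated eligible among unknowns → 0.9093 × 40 = 36.37
Base → 732 + 36.37 = 768.37
RR3 = 475 / 768.37 = 0.6182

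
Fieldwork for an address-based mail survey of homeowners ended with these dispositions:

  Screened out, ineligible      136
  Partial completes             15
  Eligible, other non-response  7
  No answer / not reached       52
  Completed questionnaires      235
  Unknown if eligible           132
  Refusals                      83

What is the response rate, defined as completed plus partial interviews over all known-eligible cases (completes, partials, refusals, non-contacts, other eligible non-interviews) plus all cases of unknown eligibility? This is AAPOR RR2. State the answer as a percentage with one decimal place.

Numerator: 235 + 15 = 250
Base: 235 + 15 + 83 + 52 + 7 + 132 = 524
RR2 = 250 / 524 = 0.4771

47.7%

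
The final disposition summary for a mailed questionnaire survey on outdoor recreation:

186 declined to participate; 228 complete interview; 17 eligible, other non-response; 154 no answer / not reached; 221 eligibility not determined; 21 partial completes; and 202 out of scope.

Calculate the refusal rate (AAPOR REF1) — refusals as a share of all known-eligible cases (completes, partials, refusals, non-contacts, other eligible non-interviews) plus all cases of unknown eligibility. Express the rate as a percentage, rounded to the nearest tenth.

Numerator → 186
Base → 228 + 21 + 186 + 154 + 17 + 221 = 827
REF1 = 186 / 827 = 0.2249

22.5%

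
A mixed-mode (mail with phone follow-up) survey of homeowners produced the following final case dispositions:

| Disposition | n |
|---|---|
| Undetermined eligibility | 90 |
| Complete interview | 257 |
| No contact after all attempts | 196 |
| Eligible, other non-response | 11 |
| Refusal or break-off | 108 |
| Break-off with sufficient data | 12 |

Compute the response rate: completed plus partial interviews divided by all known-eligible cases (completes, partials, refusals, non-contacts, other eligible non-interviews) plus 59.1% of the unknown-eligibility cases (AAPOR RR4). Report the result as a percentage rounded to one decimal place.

Num = 257 + 12 = 269
Determined eligible = 257 + 12 + 108 + 196 + 11 = 584
Eligible share of unknowns = 0.5910 × 90 = 53.19
Denom = 584 + 53.19 = 637.19
RR4 = 269 / 637.19 = 0.4222

42.2%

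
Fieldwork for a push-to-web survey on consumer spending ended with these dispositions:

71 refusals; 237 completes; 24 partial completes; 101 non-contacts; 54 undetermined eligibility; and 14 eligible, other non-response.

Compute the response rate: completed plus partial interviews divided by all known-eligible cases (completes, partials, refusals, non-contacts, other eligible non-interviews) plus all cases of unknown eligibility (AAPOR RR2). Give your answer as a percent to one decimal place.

Numerator → 237 + 24 = 261
Base → 237 + 24 + 71 + 101 + 14 + 54 = 501
RR2 = 261 / 501 = 0.5210

52.1%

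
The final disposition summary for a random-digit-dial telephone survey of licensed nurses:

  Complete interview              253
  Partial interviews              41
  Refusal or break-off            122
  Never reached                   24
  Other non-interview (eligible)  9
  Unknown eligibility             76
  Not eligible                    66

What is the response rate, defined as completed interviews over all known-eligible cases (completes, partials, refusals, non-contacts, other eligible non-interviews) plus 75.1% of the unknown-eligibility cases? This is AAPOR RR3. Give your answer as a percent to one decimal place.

Num → 253
Determined eligible → 253 + 41 + 122 + 24 + 9 = 449
Eligible share of unknowns → 0.7510 × 76 = 57.08
Base → 449 + 57.08 = 506.08
RR3 = 253 / 506.08 = 0.4999

50.0%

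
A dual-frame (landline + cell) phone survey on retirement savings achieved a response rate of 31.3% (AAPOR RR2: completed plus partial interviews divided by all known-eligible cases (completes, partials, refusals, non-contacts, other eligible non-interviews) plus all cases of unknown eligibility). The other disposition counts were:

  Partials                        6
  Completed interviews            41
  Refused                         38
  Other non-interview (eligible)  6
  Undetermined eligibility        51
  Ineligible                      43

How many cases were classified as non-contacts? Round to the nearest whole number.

8

Top = 41 + 6 = 47
RR2 = 47 / D = 0.313
D = 47 / 0.313 = 150.2
Other denominator terms total 142
non-contacts = 150.2 − 142 ≈ 8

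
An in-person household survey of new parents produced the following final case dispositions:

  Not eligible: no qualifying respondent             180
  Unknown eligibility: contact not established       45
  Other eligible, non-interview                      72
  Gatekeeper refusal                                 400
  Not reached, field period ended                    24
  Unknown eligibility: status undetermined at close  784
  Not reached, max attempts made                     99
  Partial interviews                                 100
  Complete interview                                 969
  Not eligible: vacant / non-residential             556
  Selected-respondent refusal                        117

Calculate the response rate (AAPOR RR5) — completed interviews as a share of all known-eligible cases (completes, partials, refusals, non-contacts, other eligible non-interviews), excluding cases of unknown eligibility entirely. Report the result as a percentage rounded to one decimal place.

Refusals = 400 + 117 = 517
Never reached = 24 + 99 = 123
Eligibility not determined = 45 + 784 = 829
Ineligible = 180 + 556 = 736
Top → 969
Denom → 969 + 100 + 517 + 123 + 72 = 1781
RR5 = 969 / 1781 = 0.5441

54.4%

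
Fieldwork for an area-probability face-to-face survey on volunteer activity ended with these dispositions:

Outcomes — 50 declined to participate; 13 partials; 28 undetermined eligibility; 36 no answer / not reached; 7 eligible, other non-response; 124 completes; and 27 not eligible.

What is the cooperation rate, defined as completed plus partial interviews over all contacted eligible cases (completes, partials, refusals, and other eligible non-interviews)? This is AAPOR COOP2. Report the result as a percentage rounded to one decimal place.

Num = 124 + 13 = 137
Denominator = 124 + 13 + 50 + 7 = 194
COOP2 = 137 / 194 = 0.7062

70.6%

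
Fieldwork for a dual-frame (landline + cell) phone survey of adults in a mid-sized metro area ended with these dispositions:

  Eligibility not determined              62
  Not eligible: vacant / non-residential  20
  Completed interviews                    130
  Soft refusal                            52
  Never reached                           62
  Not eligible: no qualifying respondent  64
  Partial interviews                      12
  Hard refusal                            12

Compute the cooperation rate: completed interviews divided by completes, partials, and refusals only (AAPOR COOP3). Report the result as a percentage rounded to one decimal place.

63.1%

Refusal or break-off = 12 + 52 = 64
Out of scope = 64 + 20 = 84
Top = 130
Denom = 130 + 12 + 64 = 206
COOP3 = 130 / 206 = 0.6311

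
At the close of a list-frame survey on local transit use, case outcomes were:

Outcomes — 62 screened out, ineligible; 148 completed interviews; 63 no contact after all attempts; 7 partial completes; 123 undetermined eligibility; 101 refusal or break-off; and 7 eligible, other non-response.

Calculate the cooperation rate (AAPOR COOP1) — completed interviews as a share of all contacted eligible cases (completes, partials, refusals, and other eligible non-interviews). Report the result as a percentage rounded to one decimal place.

Numerator → 148
Denom → 148 + 7 + 101 + 7 = 263
COOP1 = 148 / 263 = 0.5627

56.3%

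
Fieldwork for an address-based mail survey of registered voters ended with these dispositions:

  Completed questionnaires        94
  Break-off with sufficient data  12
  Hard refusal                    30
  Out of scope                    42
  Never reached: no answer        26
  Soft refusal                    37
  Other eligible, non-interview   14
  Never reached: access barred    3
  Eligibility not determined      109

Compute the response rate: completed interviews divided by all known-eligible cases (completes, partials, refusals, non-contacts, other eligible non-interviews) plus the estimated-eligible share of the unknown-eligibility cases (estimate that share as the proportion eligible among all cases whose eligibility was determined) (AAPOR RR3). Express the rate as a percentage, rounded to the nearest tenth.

30.6%

Declined to participate = 30 + 37 = 67
No contact after all attempts = 26 + 3 = 29
Top = 94
Determined eligible = 94 + 12 + 67 + 29 + 14 = 216
e = 216 / (216 + 42) = 216 / 258 = 0.8372
Eligible share of unknowns = 0.8372 × 109 = 91.25
Denominator = 216 + 91.25 = 307.25
RR3 = 94 / 307.25 = 0.3059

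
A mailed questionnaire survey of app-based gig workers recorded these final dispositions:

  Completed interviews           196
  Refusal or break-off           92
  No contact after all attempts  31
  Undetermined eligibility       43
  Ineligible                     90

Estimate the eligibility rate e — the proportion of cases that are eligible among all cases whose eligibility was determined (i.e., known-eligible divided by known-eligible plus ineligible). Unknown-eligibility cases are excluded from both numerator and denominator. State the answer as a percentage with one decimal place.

78.0%

Known eligible: 196 + 92 + 31 = 319
e = 319 / (319 + 90) = 319 / 409 = 0.7800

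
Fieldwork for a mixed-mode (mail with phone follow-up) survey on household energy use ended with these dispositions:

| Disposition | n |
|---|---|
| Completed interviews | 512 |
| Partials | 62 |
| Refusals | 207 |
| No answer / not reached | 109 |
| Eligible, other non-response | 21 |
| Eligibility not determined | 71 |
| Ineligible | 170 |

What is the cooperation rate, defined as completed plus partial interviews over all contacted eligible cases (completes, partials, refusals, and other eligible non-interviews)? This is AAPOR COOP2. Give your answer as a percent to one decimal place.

71.6%

Top = 512 + 62 = 574
Denom = 512 + 62 + 207 + 21 = 802
COOP2 = 574 / 802 = 0.7157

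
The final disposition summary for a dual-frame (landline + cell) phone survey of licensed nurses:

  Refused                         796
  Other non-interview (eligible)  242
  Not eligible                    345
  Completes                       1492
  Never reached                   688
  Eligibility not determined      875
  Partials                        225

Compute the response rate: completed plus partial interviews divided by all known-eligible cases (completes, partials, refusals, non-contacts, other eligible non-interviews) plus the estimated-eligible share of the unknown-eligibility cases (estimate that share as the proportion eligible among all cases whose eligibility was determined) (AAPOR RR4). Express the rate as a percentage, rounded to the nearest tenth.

Numerator = 1492 + 225 = 1717
Eligible (known) = 1492 + 225 + 796 + 688 + 242 = 3443
e = 3443 / (3443 + 345) = 3443 / 3788 = 0.9089
Eligible share of unknowns = 0.9089 × 875 = 795.29
Base = 3443 + 795.29 = 4238.29
RR4 = 1717 / 4238.29 = 0.4051

40.5%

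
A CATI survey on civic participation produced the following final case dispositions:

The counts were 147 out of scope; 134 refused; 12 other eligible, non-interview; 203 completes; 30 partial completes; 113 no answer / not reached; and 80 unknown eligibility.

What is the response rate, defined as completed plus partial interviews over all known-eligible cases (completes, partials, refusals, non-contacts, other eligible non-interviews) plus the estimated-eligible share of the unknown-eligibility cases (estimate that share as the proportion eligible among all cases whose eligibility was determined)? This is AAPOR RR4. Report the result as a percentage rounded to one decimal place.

42.1%

Numerator → 203 + 30 = 233
Known eligible → 203 + 30 + 134 + 113 + 12 = 492
e = 492 / (492 + 147) = 492 / 639 = 0.7700
Estimated eligible among unknowns → 0.7700 × 80 = 61.60
Denominator → 492 + 61.60 = 553.60
RR4 = 233 / 553.60 = 0.4209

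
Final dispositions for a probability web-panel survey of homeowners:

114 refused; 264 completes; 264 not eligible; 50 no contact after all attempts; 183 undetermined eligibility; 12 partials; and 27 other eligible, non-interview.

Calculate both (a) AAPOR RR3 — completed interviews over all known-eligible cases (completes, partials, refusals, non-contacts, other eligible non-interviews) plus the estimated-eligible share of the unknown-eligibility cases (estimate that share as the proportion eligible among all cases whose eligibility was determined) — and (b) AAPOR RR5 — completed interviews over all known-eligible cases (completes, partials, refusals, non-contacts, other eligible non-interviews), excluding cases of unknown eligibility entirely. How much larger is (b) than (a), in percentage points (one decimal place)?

Numerator: 264
Determined eligible: 264 + 12 + 114 + 50 + 27 = 467
e = 467 / (467 + 264) = 467 / 731 = 0.6389
Estimated eligible among unknowns: 0.6389 × 183 = 116.92
Denominator: 467 + 116.92 = 583.92
RR3 = 264 / 583.92 = 0.4521
Denominator: 264 + 12 + 114 + 50 + 27 = 467
RR5 = 264 / 467 = 0.5653
Difference = 56.53 − 45.21 = 11.32 percentage points

11.3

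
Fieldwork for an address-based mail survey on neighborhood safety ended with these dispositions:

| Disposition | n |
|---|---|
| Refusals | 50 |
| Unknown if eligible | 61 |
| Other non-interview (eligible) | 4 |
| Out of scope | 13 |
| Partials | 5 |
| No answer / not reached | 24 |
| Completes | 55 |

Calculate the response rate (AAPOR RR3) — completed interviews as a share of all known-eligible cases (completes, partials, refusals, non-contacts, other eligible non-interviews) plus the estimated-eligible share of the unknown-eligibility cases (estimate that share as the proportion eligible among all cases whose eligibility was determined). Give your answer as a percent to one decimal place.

Num → 55
Determined eligible → 55 + 5 + 50 + 24 + 4 = 138
e = 138 / (138 + 13) = 138 / 151 = 0.9139
e × U → 0.9139 × 61 = 55.75
Denominator → 138 + 55.75 = 193.75
RR3 = 55 / 193.75 = 0.2839

28.4%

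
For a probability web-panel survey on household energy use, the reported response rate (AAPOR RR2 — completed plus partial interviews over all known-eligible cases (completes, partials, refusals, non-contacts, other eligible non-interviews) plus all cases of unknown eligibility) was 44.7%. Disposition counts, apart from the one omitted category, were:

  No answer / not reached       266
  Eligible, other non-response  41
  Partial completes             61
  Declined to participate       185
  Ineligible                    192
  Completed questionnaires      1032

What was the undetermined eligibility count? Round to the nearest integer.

860

Top = 1032 + 61 = 1093
RR2 = 1093 / D = 0.447
D = 1093 / 0.447 = 2445.2
Other denominator terms total 1585
undetermined eligibility = 2445.2 − 1585 ≈ 860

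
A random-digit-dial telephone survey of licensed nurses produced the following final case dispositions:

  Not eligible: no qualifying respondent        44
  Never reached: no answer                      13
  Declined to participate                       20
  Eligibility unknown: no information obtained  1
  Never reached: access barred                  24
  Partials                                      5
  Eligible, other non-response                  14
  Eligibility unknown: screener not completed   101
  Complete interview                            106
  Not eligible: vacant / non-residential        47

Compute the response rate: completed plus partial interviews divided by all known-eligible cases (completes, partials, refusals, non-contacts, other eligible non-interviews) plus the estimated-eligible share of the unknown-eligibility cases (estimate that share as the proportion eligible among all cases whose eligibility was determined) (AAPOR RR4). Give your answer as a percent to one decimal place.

No answer / not reached = 13 + 24 = 37
Undetermined eligibility = 101 + 1 = 102
Out of scope = 44 + 47 = 91
Num: 106 + 5 = 111
Known eligible: 106 + 5 + 20 + 37 + 14 = 182
e = 182 / (182 + 91) = 182 / 273 = 0.6667
Estimated eligible among unknowns: 0.6667 × 102 = 68.00
Denominator: 182 + 68.00 = 250.00
RR4 = 111 / 250.00 = 0.4440

44.4%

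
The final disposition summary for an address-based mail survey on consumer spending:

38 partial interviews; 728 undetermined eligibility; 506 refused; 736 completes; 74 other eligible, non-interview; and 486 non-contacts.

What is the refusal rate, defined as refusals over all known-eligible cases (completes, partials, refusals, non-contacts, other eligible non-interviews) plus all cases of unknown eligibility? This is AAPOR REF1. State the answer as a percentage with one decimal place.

Numerator: 506
Denominator: 736 + 38 + 506 + 486 + 74 + 728 = 2568
REF1 = 506 / 2568 = 0.1970

19.7%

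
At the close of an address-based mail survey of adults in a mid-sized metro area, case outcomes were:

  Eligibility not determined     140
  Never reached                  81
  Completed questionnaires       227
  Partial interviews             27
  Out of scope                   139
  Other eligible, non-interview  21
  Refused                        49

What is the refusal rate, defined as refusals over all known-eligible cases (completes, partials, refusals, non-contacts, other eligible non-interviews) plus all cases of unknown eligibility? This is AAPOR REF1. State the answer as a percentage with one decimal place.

Num = 49
Denom = 227 + 27 + 49 + 81 + 21 + 140 = 545
REF1 = 49 / 545 = 0.0899

9.0%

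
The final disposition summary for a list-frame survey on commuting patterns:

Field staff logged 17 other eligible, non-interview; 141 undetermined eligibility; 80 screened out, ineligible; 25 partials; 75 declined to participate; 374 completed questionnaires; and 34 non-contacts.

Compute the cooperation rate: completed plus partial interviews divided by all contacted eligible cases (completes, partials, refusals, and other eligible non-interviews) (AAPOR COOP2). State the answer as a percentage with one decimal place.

81.3%

Num: 374 + 25 = 399
Base: 374 + 25 + 75 + 17 = 491
COOP2 = 399 / 491 = 0.8126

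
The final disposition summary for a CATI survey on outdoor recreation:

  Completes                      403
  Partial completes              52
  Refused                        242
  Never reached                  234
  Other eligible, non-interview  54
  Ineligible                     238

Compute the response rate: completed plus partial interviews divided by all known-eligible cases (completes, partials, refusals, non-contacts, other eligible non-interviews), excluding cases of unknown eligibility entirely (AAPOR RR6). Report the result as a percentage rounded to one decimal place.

Num → 403 + 52 = 455
Base → 403 + 52 + 242 + 234 + 54 = 985
RR6 = 455 / 985 = 0.4619

46.2%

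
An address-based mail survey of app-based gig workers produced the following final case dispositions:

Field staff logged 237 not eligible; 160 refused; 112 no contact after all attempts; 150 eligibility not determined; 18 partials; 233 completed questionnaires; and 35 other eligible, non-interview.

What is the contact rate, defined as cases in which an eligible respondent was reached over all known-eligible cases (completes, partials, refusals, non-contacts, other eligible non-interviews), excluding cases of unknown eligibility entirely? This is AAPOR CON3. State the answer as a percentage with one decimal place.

Top → 233 + 18 + 160 + 35 = 446
Base → 233 + 18 + 160 + 112 + 35 = 558
CON3 = 446 / 558 = 0.7993

79.9%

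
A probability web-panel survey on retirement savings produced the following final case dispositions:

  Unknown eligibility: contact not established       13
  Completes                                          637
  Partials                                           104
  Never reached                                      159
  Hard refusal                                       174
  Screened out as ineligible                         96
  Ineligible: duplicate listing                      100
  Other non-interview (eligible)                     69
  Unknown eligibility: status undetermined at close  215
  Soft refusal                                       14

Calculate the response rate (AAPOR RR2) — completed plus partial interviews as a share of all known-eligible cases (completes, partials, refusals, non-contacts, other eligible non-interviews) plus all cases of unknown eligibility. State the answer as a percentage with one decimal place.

53.5%

Refused = 174 + 14 = 188
Eligibility not determined = 13 + 215 = 228
Ineligible = 96 + 100 = 196
Num = 637 + 104 = 741
Denominator = 637 + 104 + 188 + 159 + 69 + 228 = 1385
RR2 = 741 / 1385 = 0.5350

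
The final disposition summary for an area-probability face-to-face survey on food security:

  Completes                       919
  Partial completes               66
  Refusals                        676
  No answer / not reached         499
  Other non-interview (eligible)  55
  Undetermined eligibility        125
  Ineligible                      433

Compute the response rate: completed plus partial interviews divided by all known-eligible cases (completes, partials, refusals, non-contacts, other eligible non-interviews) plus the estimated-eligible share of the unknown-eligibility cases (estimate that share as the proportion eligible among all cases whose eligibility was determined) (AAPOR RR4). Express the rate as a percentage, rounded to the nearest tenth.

42.5%

Num = 919 + 66 = 985
Determined eligible = 919 + 66 + 676 + 499 + 55 = 2215
e = 2215 / (2215 + 433) = 2215 / 2648 = 0.8365
e × U = 0.8365 × 125 = 104.56
Denom = 2215 + 104.56 = 2319.56
RR4 = 985 / 2319.56 = 0.4246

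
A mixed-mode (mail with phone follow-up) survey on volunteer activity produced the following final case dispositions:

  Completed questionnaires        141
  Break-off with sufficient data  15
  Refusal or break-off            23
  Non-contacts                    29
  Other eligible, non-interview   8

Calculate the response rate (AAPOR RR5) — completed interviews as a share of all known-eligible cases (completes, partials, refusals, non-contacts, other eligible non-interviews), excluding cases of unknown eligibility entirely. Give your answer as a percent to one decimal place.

65.3%

Top → 141
Base → 141 + 15 + 23 + 29 + 8 = 216
RR5 = 141 / 216 = 0.6528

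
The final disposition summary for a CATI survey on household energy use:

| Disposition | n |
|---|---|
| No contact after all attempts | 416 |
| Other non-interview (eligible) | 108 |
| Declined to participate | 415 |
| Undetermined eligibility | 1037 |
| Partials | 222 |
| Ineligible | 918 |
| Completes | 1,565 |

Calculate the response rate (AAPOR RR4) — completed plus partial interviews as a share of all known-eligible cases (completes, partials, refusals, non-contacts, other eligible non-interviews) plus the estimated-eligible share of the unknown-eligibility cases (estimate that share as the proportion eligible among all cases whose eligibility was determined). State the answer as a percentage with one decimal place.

Num: 1565 + 222 = 1787
Known eligible: 1565 + 222 + 415 + 416 + 108 = 2726
e = 2726 / (2726 + 918) = 2726 / 3644 = 0.7481
Estimated eligible among unknowns: 0.7481 × 1037 = 775.78
Base: 2726 + 775.78 = 3501.78
RR4 = 1787 / 3501.78 = 0.5103

51.0%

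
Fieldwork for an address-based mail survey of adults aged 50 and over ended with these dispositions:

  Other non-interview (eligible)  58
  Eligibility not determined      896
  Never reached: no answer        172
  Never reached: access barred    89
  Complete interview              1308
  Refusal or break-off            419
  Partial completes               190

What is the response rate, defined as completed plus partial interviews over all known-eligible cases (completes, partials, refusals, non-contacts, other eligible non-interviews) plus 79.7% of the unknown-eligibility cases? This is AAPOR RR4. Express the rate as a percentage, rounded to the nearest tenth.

50.8%

Never reached = 172 + 89 = 261
Num = 1308 + 190 = 1498
Eligible (known) = 1308 + 190 + 419 + 261 + 58 = 2236
Eligible share of unknowns = 0.7970 × 896 = 714.11
Denom = 2236 + 714.11 = 2950.11
RR4 = 1498 / 2950.11 = 0.5078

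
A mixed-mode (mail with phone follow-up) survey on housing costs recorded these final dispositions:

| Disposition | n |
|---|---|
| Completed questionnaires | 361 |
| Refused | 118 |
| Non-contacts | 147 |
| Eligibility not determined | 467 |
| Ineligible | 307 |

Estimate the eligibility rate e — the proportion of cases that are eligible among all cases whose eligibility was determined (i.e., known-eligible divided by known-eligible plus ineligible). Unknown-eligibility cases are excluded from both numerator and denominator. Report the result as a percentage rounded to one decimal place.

Eligible (known) → 361 + 118 + 147 = 626
e = 626 / (626 + 307) = 626 / 933 = 0.6710

67.1%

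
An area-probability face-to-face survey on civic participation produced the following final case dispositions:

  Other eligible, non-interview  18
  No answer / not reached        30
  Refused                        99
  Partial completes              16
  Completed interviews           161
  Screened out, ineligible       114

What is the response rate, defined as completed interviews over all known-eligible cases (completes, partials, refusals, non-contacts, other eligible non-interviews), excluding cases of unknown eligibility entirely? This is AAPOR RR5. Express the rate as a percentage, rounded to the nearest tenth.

49.7%

Num: 161
Base: 161 + 16 + 99 + 30 + 18 = 324
RR5 = 161 / 324 = 0.4969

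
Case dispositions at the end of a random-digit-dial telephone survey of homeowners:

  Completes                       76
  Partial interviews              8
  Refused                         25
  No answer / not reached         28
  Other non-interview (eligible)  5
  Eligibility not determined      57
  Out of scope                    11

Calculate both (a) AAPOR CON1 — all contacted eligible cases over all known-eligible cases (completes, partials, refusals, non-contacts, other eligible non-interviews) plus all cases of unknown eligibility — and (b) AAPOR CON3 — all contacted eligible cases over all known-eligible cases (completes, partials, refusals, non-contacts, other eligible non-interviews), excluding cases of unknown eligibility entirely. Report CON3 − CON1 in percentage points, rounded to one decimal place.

23.0

Num: 76 + 8 + 25 + 5 = 114
Denominator: 76 + 8 + 25 + 28 + 5 + 57 = 199
CON1 = 114 / 199 = 0.5729
Denominator: 76 + 8 + 25 + 28 + 5 = 142
CON3 = 114 / 142 = 0.8028
Difference = 80.28 − 57.29 = 22.99 percentage points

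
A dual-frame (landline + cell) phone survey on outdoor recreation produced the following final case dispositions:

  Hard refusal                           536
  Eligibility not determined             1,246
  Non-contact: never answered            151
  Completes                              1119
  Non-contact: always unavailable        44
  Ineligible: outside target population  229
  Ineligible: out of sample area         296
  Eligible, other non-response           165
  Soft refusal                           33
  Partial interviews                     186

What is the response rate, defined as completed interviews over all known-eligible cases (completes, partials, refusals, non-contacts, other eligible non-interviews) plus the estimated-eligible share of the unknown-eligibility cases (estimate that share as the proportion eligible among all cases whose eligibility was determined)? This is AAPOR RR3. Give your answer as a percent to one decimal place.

34.5%

Declined to participate = 536 + 33 = 569
No contact after all attempts = 151 + 44 = 195
Out of scope = 229 + 296 = 525
Top: 1119
Eligible (known): 1119 + 186 + 569 + 195 + 165 = 2234
e = 2234 / (2234 + 525) = 2234 / 2759 = 0.8097
Estimated eligible among unknowns: 0.8097 × 1246 = 1008.89
Denominator: 2234 + 1008.89 = 3242.89
RR3 = 1119 / 3242.89 = 0.3451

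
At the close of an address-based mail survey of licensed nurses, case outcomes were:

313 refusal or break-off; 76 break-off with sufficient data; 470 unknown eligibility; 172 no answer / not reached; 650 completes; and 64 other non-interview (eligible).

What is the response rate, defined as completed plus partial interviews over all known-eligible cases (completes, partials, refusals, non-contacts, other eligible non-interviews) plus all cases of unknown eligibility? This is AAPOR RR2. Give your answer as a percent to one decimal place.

41.6%

Top → 650 + 76 = 726
Denom → 650 + 76 + 313 + 172 + 64 + 470 = 1745
RR2 = 726 / 1745 = 0.4160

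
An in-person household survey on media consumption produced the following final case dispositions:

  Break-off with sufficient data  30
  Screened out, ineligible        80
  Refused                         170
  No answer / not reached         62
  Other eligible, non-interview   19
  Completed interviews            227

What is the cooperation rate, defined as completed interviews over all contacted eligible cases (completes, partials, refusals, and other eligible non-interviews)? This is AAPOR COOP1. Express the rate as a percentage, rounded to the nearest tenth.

Num = 227
Denom = 227 + 30 + 170 + 19 = 446
COOP1 = 227 / 446 = 0.5090

50.9%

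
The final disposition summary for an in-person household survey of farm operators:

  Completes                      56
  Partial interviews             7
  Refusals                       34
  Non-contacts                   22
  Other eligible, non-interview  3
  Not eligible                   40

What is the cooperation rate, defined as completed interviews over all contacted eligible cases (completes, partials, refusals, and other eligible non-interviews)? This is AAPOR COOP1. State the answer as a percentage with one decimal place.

Top: 56
Denom: 56 + 7 + 34 + 3 = 100
COOP1 = 56 / 100 = 0.5600

56.0%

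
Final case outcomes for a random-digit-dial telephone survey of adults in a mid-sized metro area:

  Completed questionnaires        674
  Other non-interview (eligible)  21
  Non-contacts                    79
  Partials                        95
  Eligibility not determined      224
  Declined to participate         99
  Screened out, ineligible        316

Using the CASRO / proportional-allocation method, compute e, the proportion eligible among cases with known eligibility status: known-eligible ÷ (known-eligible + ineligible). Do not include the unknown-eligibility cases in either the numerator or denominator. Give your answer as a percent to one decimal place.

75.4%

Eligible (known) → 674 + 95 + 99 + 79 + 21 = 968
e = 968 / (968 + 316) = 968 / 1284 = 0.7539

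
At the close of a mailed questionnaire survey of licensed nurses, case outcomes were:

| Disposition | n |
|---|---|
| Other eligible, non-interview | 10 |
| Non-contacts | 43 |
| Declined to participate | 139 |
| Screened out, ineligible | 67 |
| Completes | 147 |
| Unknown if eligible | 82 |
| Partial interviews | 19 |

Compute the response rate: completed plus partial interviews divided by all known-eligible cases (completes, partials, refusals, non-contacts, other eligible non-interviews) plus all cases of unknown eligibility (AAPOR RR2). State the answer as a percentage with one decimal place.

Numerator: 147 + 19 = 166
Base: 147 + 19 + 139 + 43 + 10 + 82 = 440
RR2 = 166 / 440 = 0.3773

37.7%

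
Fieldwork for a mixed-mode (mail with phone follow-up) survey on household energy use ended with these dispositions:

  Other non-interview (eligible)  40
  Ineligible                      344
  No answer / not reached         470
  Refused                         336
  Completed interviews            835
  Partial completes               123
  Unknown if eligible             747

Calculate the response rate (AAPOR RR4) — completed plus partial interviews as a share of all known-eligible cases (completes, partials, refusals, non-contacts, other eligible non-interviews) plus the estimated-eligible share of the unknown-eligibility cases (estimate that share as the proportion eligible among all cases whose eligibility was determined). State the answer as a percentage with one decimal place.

39.4%

Top: 835 + 123 = 958
Known eligible: 835 + 123 + 336 + 470 + 40 = 1804
e = 1804 / (1804 + 344) = 1804 / 2148 = 0.8399
Eligible share of unknowns: 0.8399 × 747 = 627.41
Denominator: 1804 + 627.41 = 2431.41
RR4 = 958 / 2431.41 = 0.3940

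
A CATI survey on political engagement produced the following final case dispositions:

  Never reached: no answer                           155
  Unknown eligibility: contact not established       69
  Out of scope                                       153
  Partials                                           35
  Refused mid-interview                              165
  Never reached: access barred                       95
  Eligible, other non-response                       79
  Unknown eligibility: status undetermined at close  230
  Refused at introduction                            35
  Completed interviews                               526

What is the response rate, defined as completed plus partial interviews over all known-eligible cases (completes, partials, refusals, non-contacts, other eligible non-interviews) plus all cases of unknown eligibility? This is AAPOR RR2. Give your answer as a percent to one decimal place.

Refusal or break-off = 35 + 165 = 200
Never reached = 155 + 95 = 250
Eligibility not determined = 69 + 230 = 299
Numerator = 526 + 35 = 561
Denom = 526 + 35 + 200 + 250 + 79 + 299 = 1389
RR2 = 561 / 1389 = 0.4039

40.4%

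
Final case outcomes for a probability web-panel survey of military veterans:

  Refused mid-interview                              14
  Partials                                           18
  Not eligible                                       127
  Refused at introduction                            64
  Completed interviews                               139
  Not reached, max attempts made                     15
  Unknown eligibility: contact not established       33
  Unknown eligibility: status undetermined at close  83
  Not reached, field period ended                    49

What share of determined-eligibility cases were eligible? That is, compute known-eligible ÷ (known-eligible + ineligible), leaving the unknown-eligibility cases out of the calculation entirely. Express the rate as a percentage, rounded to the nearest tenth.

Refusal or break-off = 64 + 14 = 78
No answer / not reached = 49 + 15 = 64
Unknown eligibility = 33 + 83 = 116
Known eligible = 139 + 18 + 78 + 64 = 299
e = 299 / (299 + 127) = 299 / 426 = 0.7019

70.2%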